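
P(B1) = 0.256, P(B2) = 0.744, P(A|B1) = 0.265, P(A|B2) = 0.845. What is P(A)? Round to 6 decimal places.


P(A) = P(A|B1)*P(B1) + P(A|B2)*P(B2)
P(A|B1)*P(B1) = 0.265 * 0.256 = 0.06784
P(A|B2)*P(B2) = 0.845 * 0.744 = 0.62868
P(A) = 0.06784 + 0.62868 = 0.69652

0.696520


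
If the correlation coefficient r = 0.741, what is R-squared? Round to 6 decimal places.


R^2 = r^2 = (0.741)^2 = 0.549081

0.549081


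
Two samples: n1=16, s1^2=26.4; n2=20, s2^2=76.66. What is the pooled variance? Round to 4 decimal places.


sp^2 = ((n1-1)*s1^2 + (n2-1)*s2^2)/(n1+n2-2)
(n1-1)*s1^2 = 15 * 26.4 = 396
(n2-1)*s2^2 = 19 * 76.66 = 1456.54
numerator = 396 + 1456.54 = 1852.54
n1+n2-2 = 34
sp^2 = 1852.54 / 34 = 92627/1700 ≈ 54.486471

54.4865


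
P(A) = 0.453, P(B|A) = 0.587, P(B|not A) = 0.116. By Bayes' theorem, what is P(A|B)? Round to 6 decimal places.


P(A|B) = P(B|A)*P(A) / P(B), P(B) = P(B|A)*P(A) + P(B|not A)*P(not A)
P(B|A)*P(A) = 0.587 * 0.453 = 0.265911
P(B|not A)*P(not A) = 0.116 * 0.547 = 0.063452
P(B) = 0.265911 + 0.063452 = 0.329363
P(A|B) = 0.265911 / 0.329363 ≈ 0.80734934

0.807349


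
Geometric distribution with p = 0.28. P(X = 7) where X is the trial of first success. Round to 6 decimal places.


P = (1-p)^(k-1) * p
(1-p)^(k-1) = 0.72^6 ≈ 0.1393141
P = 0.1393141 * 0.28 ≈ 0.03900794

0.039008


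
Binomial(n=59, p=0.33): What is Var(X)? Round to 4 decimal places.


Var = n*p*(1-p) = 59 * 0.33 * 0.67 = 13.0449

13.0449


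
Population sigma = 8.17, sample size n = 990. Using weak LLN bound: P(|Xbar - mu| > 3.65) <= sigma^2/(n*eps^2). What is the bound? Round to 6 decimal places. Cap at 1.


bound = min(1, sigma^2/(n*eps^2))
sigma^2 = 8.17^2 = 66.7489
n*eps^2 = 990 * 3.65^2 = 990 * 13.3225 = 13189.275
sigma^2/(n*eps^2) = 66.7489 / 13189.275 ≈ 0.00506085

0.005061


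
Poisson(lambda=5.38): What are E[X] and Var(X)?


E[X] = Var(X) = lambda = 5.38

5.38, 5.38


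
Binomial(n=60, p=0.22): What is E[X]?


E[X] = n*p = 60 * 0.22 = 13.2

13.2


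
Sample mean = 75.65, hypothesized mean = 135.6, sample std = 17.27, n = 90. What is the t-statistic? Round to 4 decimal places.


t = (xbar - mu0) / (s/sqrt(n))
xbar - mu0 = 75.65 - 135.6 = -59.95
sqrt(90) ≈ 9.48683298
s/sqrt(n) = 17.27 / 9.48683298 ≈ 1.82041784
t = -59.95 / 1.82041784 ≈ -32.932000

-32.9320


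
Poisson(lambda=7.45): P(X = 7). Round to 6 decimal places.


P = e^(-lam) * lam^k / k!
e^(-7.45) ≈ 0.0005814416
lam^k = 7.45^7 ≈ 1273778.485472
k! = 7! = 5040
P = 0.0005814416 * 1273778.485472 / 5040 ≈ 0.146950

0.146950


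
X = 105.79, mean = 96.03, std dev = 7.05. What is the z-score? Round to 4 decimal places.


z = (X - mu) / sigma
X - mu = 105.79 - 96.03 = 9.76
z = 9.76 / 7.05 = 976/705 ≈ 1.384397

1.3844


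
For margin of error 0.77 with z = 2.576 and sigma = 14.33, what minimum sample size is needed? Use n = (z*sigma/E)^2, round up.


z*sigma/E = 2.576 * 14.33 / 0.77 = 65918/1375 ≈ 47.940364
(z*sigma/E)^2 ≈ 2298.278466
round up: n = 2299

2299


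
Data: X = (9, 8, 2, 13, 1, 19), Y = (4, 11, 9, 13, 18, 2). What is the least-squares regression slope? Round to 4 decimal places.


b = sum((xi-xbar)(yi-ybar)) / sum((xi-xbar)^2)
n = 6, xbar = 52/6 = 26/3 ≈ 8.666667, ybar = 57/6 = 9.5
Sxy = sum((xi-xbar)(yi-ybar)) = -127
Sxx = sum((xi-xbar)^2) = 688/3 ≈ 229.333333
b = Sxy / Sxx = -381/688 ≈ -0.553779

-0.5538


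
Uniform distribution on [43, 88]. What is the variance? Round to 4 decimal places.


Var = (b-a)^2 / 12
(b-a)^2 = (88 - 43)^2 = 2025
Var = 2025/12 = 168.75

168.7500


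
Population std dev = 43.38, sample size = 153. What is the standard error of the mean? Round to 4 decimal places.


SE = sigma / sqrt(n)
sqrt(153) ≈ 12.369317
SE = 43.38 / 12.369317 ≈ 3.507065

3.5071


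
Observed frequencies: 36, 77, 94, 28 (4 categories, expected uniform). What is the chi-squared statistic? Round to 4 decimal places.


chi2 = sum((O-E)^2/E), E = total/4
total = 235, E = 235/4 = 58.75
(36 - 58.75)^2 / 58.75 = 517.5625 / 58.75 = 8281/940 ≈ 8.809574
(77 - 58.75)^2 / 58.75 = 333.0625 / 58.75 = 5329/940 ≈ 5.669149
(94 - 58.75)^2 / 58.75 = 1242.5625 / 58.75 = 21.15
(28 - 58.75)^2 / 58.75 = 945.5625 / 58.75 = 15129/940 ≈ 16.094681
chi2 = 2431/47 ≈ 51.723404

51.7234


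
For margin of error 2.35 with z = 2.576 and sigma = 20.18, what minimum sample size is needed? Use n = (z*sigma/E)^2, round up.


z*sigma/E = 2.576 * 20.18 / 2.35 ≈ 22.120715
(z*sigma/E)^2 ≈ 489.326027
round up: n = 490

490


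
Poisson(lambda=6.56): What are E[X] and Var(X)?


E[X] = Var(X) = lambda = 6.56

6.56, 6.56


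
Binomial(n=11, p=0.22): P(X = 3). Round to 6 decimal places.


P = C(n,k) * p^k * (1-p)^(n-k)
C(11,3) = 165
p^k = 0.22^3 = 0.010648
(1-p)^(n-k) = 0.78^8 ≈ 0.1370114
P = 165 * 0.010648 * 0.1370114 ≈ 0.240718

0.240718


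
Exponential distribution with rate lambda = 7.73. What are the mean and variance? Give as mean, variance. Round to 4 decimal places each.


mean = 1/lam, var = 1/lam^2
mean = 1 / 7.73 = 100/773 ≈ 0.129366
lam^2 = 7.73^2 = 59.7529
var = 1 / 59.7529 ≈ 0.016736

0.1294, 0.0167


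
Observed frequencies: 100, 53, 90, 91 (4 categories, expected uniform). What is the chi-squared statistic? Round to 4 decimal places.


chi2 = sum((O-E)^2/E), E = total/4
total = 334, E = 334/4 = 83.5
(100 - 83.5)^2 / 83.5 = 272.25 / 83.5 = 1089/334 ≈ 3.260479
(53 - 83.5)^2 / 83.5 = 930.25 / 83.5 = 3721/334 ≈ 11.140719
(90 - 83.5)^2 / 83.5 = 42.25 / 83.5 = 169/334 ≈ 0.505988
(91 - 83.5)^2 / 83.5 = 56.25 / 83.5 = 225/334 ≈ 0.673653
chi2 = 2602/167 ≈ 15.580838

15.5808


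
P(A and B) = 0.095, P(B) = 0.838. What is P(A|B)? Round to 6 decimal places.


P(A|B) = P(A and B) / P(B) = 0.095 / 0.838 = 95/838 ≈ 0.11336516

0.113365


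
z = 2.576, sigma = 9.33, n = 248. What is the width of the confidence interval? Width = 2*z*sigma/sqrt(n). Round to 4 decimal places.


width = 2*z*sigma/sqrt(n)
2*z*sigma = 2 * 2.576 * 9.33 = 48.06816
sqrt(248) ≈ 15.748016
width = 48.06816 / 15.748016 ≈ 3.052331

3.0523


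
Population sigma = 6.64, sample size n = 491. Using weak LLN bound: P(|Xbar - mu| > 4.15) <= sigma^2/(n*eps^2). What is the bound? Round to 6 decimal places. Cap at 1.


bound = min(1, sigma^2/(n*eps^2))
sigma^2 = 6.64^2 = 44.0896
n*eps^2 = 491 * 4.15^2 = 491 * 17.2225 = 8456.2475
sigma^2/(n*eps^2) = 44.0896 / 8456.2475 ≈ 0.00521385

0.005214


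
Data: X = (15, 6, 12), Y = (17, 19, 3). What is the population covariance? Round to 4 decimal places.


Cov = (1/n)*sum((xi-xbar)(yi-ybar))
n = 3, xbar = 33/3 = 11, ybar = 39/3 = 13
sum((xi-xbar)(yi-ybar)) = -24
Cov = -24 / 3 = -8

-8.0000


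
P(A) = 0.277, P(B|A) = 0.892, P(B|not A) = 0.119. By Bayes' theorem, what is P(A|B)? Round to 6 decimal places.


P(A|B) = P(B|A)*P(A) / P(B), P(B) = P(B|A)*P(A) + P(B|not A)*P(not A)
P(B|A)*P(A) = 0.892 * 0.277 = 0.247084
P(B|not A)*P(not A) = 0.119 * 0.723 = 0.086037
P(B) = 0.247084 + 0.086037 = 0.333121
P(A|B) = 0.247084 / 0.333121 ≈ 0.74172448

0.741724


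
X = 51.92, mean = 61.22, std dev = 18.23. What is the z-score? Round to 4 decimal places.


z = (X - mu) / sigma
X - mu = 51.92 - 61.22 = -9.3
z = -9.3 / 18.23 = -930/1823 ≈ -0.510148

-0.5101


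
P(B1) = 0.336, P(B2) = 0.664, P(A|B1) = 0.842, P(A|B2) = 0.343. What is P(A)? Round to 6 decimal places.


P(A) = P(A|B1)*P(B1) + P(A|B2)*P(B2)
P(A|B1)*P(B1) = 0.842 * 0.336 = 0.282912
P(A|B2)*P(B2) = 0.343 * 0.664 = 0.227752
P(A) = 0.282912 + 0.227752 = 0.510664

0.510664


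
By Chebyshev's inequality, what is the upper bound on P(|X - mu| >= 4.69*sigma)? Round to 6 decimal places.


P <= 1/k^2
k^2 = 4.69^2 = 21.9961
1/k^2 = 1 / 21.9961 ≈ 0.04546260

0.045463


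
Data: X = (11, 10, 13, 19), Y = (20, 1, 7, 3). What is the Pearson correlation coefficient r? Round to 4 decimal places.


r = sum((xi-xbar)(yi-ybar)) / sqrt(sum((xi-xbar)^2) * sum((yi-ybar)^2))
n = 4, xbar = 53/4 = 13.25, ybar = 31/4 = 7.75
Sxy = sum((xi-xbar)(yi-ybar)) = -32.75
Sxx = sum((xi-xbar)^2) = 48.75
Syy = sum((yi-ybar)^2) = 218.75
sqrt(Sxx*Syy) ≈ 103.266948
r = Sxy / sqrt(Sxx*Syy) = -32.75 / 103.266948 ≈ -0.317139

-0.3171


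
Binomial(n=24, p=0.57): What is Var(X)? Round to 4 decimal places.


Var = n*p*(1-p) = 24 * 0.57 * 0.43 = 5.8824

5.8824


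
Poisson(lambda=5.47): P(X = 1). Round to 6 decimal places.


P = e^(-lam) * lam^k / k!
e^(-5.47) ≈ 0.004211232
lam^k = 5.47^1 = 5.47
k! = 1! = 1
P = 0.004211232 * 5.47 / 1 ≈ 0.023035

0.023035


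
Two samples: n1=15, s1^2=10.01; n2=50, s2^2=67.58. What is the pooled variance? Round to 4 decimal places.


sp^2 = ((n1-1)*s1^2 + (n2-1)*s2^2)/(n1+n2-2)
(n1-1)*s1^2 = 14 * 10.01 = 140.14
(n2-1)*s2^2 = 49 * 67.58 = 3311.42
numerator = 140.14 + 3311.42 = 3451.56
n1+n2-2 = 63
sp^2 = 3451.56 / 63 = 4109/75 ≈ 54.786667

54.7867


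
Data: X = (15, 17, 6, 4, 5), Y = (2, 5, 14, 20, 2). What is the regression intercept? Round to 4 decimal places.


a = ybar - b*xbar, where b = sum((xi-xbar)(yi-ybar)) / sum((xi-xbar)^2)
n = 5, xbar = 47/5 = 9.4, ybar = 43/5 = 8.6
Sxy = sum((xi-xbar)(yi-ybar)) = -115.2
Sxx = sum((xi-xbar)^2) = 149.2
b = Sxy / Sxx = -288/373 ≈ -0.772118
a = 8.6 - (-0.772118) * 9.4 = 5915/373 ≈ 15.857909

15.8579


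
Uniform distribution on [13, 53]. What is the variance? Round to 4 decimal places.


Var = (b-a)^2 / 12
(b-a)^2 = (53 - 13)^2 = 1600
Var = 1600/12 ≈ 133.333333

133.3333


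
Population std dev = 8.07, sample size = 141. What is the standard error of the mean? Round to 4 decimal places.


SE = sigma / sqrt(n)
sqrt(141) ≈ 11.874342
SE = 8.07 / 11.874342 ≈ 0.679617

0.6796


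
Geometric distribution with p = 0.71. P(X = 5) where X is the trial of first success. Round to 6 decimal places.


P = (1-p)^(k-1) * p
(1-p)^(k-1) = 0.29^4 = 0.00707281
P = 0.00707281 * 0.71 ≈ 0.005021695

0.005022


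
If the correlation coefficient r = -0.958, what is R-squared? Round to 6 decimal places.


R^2 = r^2 = (-0.958)^2 = 0.917764

0.917764


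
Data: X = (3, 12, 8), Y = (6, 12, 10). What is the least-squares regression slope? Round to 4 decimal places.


b = sum((xi-xbar)(yi-ybar)) / sum((xi-xbar)^2)
n = 3, xbar = 23/3 ≈ 7.666667, ybar = 28/3 ≈ 9.333333
Sxy = sum((xi-xbar)(yi-ybar)) = 82/3 ≈ 27.333333
Sxx = sum((xi-xbar)^2) = 122/3 ≈ 40.666667
b = Sxy / Sxx = 41/61 ≈ 0.672131

0.6721


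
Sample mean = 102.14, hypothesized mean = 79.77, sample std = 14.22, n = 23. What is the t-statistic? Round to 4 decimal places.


t = (xbar - mu0) / (s/sqrt(n))
xbar - mu0 = 102.14 - 79.77 = 22.37
sqrt(23) ≈ 4.79583152
s/sqrt(n) = 14.22 / 4.79583152 ≈ 2.96507497
t = 22.37 / 2.96507497 ≈ 7.544497

7.5445


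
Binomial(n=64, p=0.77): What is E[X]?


E[X] = n*p = 64 * 0.77 = 49.28

49.28


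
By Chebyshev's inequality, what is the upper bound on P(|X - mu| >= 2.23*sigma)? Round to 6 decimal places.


P <= 1/k^2
k^2 = 2.23^2 = 4.9729
1/k^2 = 1 / 4.9729 ≈ 0.20108991

0.201090


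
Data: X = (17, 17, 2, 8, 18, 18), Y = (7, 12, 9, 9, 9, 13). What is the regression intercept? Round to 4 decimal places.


a = ybar - b*xbar, where b = sum((xi-xbar)(yi-ybar)) / sum((xi-xbar)^2)
n = 6, xbar = 80/6 = 40/3 ≈ 13.333333, ybar = 59/6 ≈ 9.833333
Sxy = sum((xi-xbar)(yi-ybar)) = 67/3 ≈ 22.333333
Sxx = sum((xi-xbar)^2) = 682/3 ≈ 227.333333
b = Sxy / Sxx = 67/682 ≈ 0.098240
a = 9.833333 - 0.098240 * 13.333333 = 5813/682 ≈ 8.523460

8.5235


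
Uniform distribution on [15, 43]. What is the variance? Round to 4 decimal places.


Var = (b-a)^2 / 12
(b-a)^2 = (43 - 15)^2 = 784
Var = 784/12 ≈ 65.333333

65.3333


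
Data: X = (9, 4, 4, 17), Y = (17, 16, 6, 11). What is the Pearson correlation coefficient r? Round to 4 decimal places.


r = sum((xi-xbar)(yi-ybar)) / sqrt(sum((xi-xbar)^2) * sum((yi-ybar)^2))
n = 4, xbar = 34/4 = 8.5, ybar = 50/4 = 12.5
Sxy = sum((xi-xbar)(yi-ybar)) = 3
Sxx = sum((xi-xbar)^2) = 113
Syy = sum((yi-ybar)^2) = 77
sqrt(Sxx*Syy) ≈ 93.279151
r = Sxy / sqrt(Sxx*Syy) = 3 / 93.279151 ≈ 0.032162

0.0322


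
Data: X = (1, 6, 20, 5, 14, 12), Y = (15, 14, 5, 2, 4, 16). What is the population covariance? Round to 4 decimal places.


Cov = (1/n)*sum((xi-xbar)(yi-ybar))
n = 6, xbar = 58/6 = 29/3 ≈ 9.666667, ybar = 56/6 = 28/3 ≈ 9.333333
sum((xi-xbar)(yi-ybar)) = -253/3 ≈ -84.333333
Cov = -84.333333 / 6 = -253/18 ≈ -14.055556

-14.0556


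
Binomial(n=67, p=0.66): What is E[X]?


E[X] = n*p = 67 * 0.66 = 44.22

44.22


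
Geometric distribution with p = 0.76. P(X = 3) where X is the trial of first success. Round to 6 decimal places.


P = (1-p)^(k-1) * p
(1-p)^(k-1) = 0.24^2 = 0.0576
P = 0.0576 * 0.76 = 0.043776

0.043776


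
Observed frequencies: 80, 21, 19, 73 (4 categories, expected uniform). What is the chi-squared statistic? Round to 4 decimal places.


chi2 = sum((O-E)^2/E), E = total/4
total = 193, E = 193/4 = 48.25
(80 - 48.25)^2 / 48.25 = 1008.0625 / 48.25 = 16129/772 ≈ 20.892487
(21 - 48.25)^2 / 48.25 = 742.5625 / 48.25 = 11881/772 ≈ 15.389896
(19 - 48.25)^2 / 48.25 = 855.5625 / 48.25 = 13689/772 ≈ 17.731865
(73 - 48.25)^2 / 48.25 = 612.5625 / 48.25 = 9801/772 ≈ 12.695596
chi2 = 12875/193 ≈ 66.709845

66.7098


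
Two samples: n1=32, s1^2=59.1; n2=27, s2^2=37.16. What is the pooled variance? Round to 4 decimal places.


sp^2 = ((n1-1)*s1^2 + (n2-1)*s2^2)/(n1+n2-2)
(n1-1)*s1^2 = 31 * 59.1 = 1832.1
(n2-1)*s2^2 = 26 * 37.16 = 966.16
numerator = 1832.1 + 966.16 = 2798.26
n1+n2-2 = 57
sp^2 = 2798.26 / 57 = 139913/2850 ≈ 49.092281

49.0923


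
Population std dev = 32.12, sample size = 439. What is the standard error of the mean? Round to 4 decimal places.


SE = sigma / sqrt(n)
sqrt(439) ≈ 20.952327
SE = 32.12 / 20.952327 ≈ 1.533004

1.5330


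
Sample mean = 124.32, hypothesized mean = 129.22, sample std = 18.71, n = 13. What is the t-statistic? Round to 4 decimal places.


t = (xbar - mu0) / (s/sqrt(n))
xbar - mu0 = 124.32 - 129.22 = -4.9
sqrt(13) ≈ 3.60555128
s/sqrt(n) = 18.71 / 3.60555128 ≈ 5.18922034
t = -4.9 / 5.18922034 ≈ -0.944265

-0.9443


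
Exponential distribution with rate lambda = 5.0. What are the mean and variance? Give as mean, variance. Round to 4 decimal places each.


mean = 1/lam, var = 1/lam^2
mean = 1 / 5.0 = 0.2
lam^2 = 5.0^2 = 25
var = 1 / 25 = 0.04

0.2000, 0.0400


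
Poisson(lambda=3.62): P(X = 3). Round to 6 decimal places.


P = e^(-lam) * lam^k / k!
e^(-3.62) ≈ 0.02678268
lam^k = 3.62^3 = 47.437928
k! = 3! = 6
P = 0.02678268 * 47.437928 / 6 ≈ 0.211752

0.211752


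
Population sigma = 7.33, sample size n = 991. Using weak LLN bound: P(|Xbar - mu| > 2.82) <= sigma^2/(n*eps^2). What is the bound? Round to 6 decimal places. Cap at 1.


bound = min(1, sigma^2/(n*eps^2))
sigma^2 = 7.33^2 = 53.7289
n*eps^2 = 991 * 2.82^2 = 991 * 7.9524 = 7880.8284
sigma^2/(n*eps^2) = 53.7289 / 7880.8284 ≈ 0.00681767

0.006818


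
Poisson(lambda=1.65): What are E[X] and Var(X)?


E[X] = Var(X) = lambda = 1.65

1.65, 1.65


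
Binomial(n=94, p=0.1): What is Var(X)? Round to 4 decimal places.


Var = n*p*(1-p) = 94 * 0.1 * 0.9 = 8.46

8.4600


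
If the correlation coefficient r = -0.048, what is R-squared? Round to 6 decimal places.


R^2 = r^2 = (-0.048)^2 = 0.002304

0.002304


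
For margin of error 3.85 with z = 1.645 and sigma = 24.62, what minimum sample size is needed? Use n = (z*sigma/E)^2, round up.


z*sigma/E = 1.645 * 24.62 / 3.85 = 57857/5500 ≈ 10.519455
(z*sigma/E)^2 ≈ 110.658924
round up: n = 111

111


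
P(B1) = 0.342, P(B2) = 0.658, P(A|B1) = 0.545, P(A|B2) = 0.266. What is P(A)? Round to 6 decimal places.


P(A) = P(A|B1)*P(B1) + P(A|B2)*P(B2)
P(A|B1)*P(B1) = 0.545 * 0.342 = 0.18639
P(A|B2)*P(B2) = 0.266 * 0.658 = 0.175028
P(A) = 0.18639 + 0.175028 = 0.361418

0.361418


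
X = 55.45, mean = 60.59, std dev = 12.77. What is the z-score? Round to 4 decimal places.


z = (X - mu) / sigma
X - mu = 55.45 - 60.59 = -5.14
z = -5.14 / 12.77 = -514/1277 ≈ -0.402506

-0.4025


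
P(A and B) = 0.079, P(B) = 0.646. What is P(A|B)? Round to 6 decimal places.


P(A|B) = P(A and B) / P(B) = 0.079 / 0.646 = 79/646 ≈ 0.12229102

0.122291


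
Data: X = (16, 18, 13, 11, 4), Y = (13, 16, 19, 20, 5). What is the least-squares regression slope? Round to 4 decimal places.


b = sum((xi-xbar)(yi-ybar)) / sum((xi-xbar)^2)
n = 5, xbar = 62/5 = 12.4, ybar = 73/5 = 14.6
Sxy = sum((xi-xbar)(yi-ybar)) = 77.8
Sxx = sum((xi-xbar)^2) = 117.2
b = Sxy / Sxx = 389/586 ≈ 0.663823

0.6638


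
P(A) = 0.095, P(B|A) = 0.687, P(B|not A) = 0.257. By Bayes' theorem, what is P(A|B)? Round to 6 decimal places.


P(A|B) = P(B|A)*P(A) / P(B), P(B) = P(B|A)*P(A) + P(B|not A)*P(not A)
P(B|A)*P(A) = 0.687 * 0.095 = 0.065265
P(B|not A)*P(not A) = 0.257 * 0.905 = 0.232585
P(B) = 0.065265 + 0.232585 = 0.29785
P(A|B) = 0.065265 / 0.29785 ≈ 0.21912036

0.219120


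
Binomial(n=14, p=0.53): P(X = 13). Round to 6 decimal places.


P = C(n,k) * p^k * (1-p)^(n-k)
C(14,13) = 14
p^k = 0.53^13 ≈ 0.0002603672
(1-p)^(n-k) = 0.47^1 = 0.47
P = 14 * 0.0002603672 * 0.47 ≈ 0.001713

0.001713


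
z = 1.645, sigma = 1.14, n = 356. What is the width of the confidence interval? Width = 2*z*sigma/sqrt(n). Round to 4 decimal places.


width = 2*z*sigma/sqrt(n)
2*z*sigma = 2 * 1.645 * 1.14 = 3.7506
sqrt(356) ≈ 18.867962
width = 3.7506 / 18.867962 ≈ 0.198781

0.1988


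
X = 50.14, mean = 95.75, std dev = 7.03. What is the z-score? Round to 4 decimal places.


z = (X - mu) / sigma
X - mu = 50.14 - 95.75 = -45.61
z = -45.61 / 7.03 = -4561/703 ≈ -6.487909

-6.4879


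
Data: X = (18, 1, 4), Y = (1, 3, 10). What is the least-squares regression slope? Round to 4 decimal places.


b = sum((xi-xbar)(yi-ybar)) / sum((xi-xbar)^2)
n = 3, xbar = 23/3 ≈ 7.666667, ybar = 14/3 ≈ 4.666667
Sxy = sum((xi-xbar)(yi-ybar)) = -139/3 ≈ -46.333333
Sxx = sum((xi-xbar)^2) = 494/3 ≈ 164.666667
b = Sxy / Sxx = -139/494 ≈ -0.281377

-0.2814


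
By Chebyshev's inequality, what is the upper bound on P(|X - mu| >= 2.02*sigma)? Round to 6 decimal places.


P <= 1/k^2
k^2 = 2.02^2 = 4.0804
1/k^2 = 1 / 4.0804 ≈ 0.24507401

0.245074


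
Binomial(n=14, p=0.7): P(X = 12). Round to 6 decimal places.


P = C(n,k) * p^k * (1-p)^(n-k)
C(14,12) = 91
p^k = 0.7^12 ≈ 0.01384129
(1-p)^(n-k) = 0.3^2 = 0.09
P = 91 * 0.01384129 * 0.09 ≈ 0.113360

0.113360


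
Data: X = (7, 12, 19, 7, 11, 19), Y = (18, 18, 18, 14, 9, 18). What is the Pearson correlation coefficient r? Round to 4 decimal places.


r = sum((xi-xbar)(yi-ybar)) / sqrt(sum((xi-xbar)^2) * sum((yi-ybar)^2))
n = 6, xbar = 75/6 = 12.5, ybar = 95/6 ≈ 15.833333
Sxy = sum((xi-xbar)(yi-ybar)) = 35.5
Sxx = sum((xi-xbar)^2) = 147.5
Syy = sum((yi-ybar)^2) = 413/6 ≈ 68.833333
sqrt(Sxx*Syy) ≈ 100.761683
r = Sxy / sqrt(Sxx*Syy) = 35.5 / 100.761683 ≈ 0.352316

0.3523


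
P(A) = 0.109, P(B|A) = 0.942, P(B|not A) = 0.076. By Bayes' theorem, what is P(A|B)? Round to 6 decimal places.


P(A|B) = P(B|A)*P(A) / P(B), P(B) = P(B|A)*P(A) + P(B|not A)*P(not A)
P(B|A)*P(A) = 0.942 * 0.109 = 0.102678
P(B|not A)*P(not A) = 0.076 * 0.891 = 0.067716
P(B) = 0.102678 + 0.067716 = 0.170394
P(A|B) = 0.102678 / 0.170394 ≈ 0.60259164

0.602592


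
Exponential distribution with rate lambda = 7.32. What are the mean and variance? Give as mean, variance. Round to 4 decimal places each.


mean = 1/lam, var = 1/lam^2
mean = 1 / 7.32 = 25/183 ≈ 0.136612
lam^2 = 7.32^2 = 53.5824
var = 1 / 53.5824 ≈ 0.018663

0.1366, 0.0187


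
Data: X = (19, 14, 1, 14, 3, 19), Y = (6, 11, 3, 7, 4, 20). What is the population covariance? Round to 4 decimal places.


Cov = (1/n)*sum((xi-xbar)(yi-ybar))
n = 6, xbar = 70/6 = 35/3 ≈ 11.666667, ybar = 51/6 = 8.5
sum((xi-xbar)(yi-ybar)) = 166
Cov = 166 / 6 = 83/3 ≈ 27.666667

27.6667


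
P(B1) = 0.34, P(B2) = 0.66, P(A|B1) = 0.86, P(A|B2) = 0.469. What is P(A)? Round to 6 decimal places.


P(A) = P(A|B1)*P(B1) + P(A|B2)*P(B2)
P(A|B1)*P(B1) = 0.86 * 0.34 = 0.2924
P(A|B2)*P(B2) = 0.469 * 0.66 = 0.30954
P(A) = 0.2924 + 0.30954 = 0.60194

0.601940


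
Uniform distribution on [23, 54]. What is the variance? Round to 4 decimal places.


Var = (b-a)^2 / 12
(b-a)^2 = (54 - 23)^2 = 961
Var = 961/12 ≈ 80.083333

80.0833


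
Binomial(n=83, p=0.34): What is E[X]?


E[X] = n*p = 83 * 0.34 = 28.22

28.22


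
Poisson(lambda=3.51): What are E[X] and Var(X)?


E[X] = Var(X) = lambda = 3.51

3.51, 3.51


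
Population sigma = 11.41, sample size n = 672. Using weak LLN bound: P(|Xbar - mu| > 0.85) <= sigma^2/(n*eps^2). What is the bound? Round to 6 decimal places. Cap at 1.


bound = min(1, sigma^2/(n*eps^2))
sigma^2 = 11.41^2 = 130.1881
n*eps^2 = 672 * 0.85^2 = 672 * 0.7225 = 485.52
sigma^2/(n*eps^2) = 130.1881 / 485.52 ≈ 0.26814158

0.268142


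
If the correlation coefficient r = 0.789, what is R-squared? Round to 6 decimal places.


R^2 = r^2 = (0.789)^2 = 0.622521

0.622521


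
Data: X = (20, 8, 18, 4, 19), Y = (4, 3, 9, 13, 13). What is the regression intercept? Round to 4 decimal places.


a = ybar - b*xbar, where b = sum((xi-xbar)(yi-ybar)) / sum((xi-xbar)^2)
n = 5, xbar = 69/5 = 13.8, ybar = 42/5 = 8.4
Sxy = sum((xi-xbar)(yi-ybar)) = -14.6
Sxx = sum((xi-xbar)^2) = 212.8
b = Sxy / Sxx = -73/1064 ≈ -0.068609
a = 8.4 - (-0.068609) * 13.8 = 9945/1064 ≈ 9.346805

9.3468


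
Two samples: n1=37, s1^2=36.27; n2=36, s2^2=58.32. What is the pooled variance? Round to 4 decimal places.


sp^2 = ((n1-1)*s1^2 + (n2-1)*s2^2)/(n1+n2-2)
(n1-1)*s1^2 = 36 * 36.27 = 1305.72
(n2-1)*s2^2 = 35 * 58.32 = 2041.2
numerator = 1305.72 + 2041.2 = 3346.92
n1+n2-2 = 71
sp^2 = 3346.92 / 71 = 83673/1775 ≈ 47.139718

47.1397


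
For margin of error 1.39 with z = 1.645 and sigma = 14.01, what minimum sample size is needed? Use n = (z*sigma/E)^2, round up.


z*sigma/E = 1.645 * 14.01 / 1.39 ≈ 16.580180
(z*sigma/E)^2 ≈ 274.902364
round up: n = 275

275


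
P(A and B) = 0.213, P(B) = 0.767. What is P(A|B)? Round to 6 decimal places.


P(A|B) = P(A and B) / P(B) = 0.213 / 0.767 = 213/767 ≈ 0.27770535

0.277705


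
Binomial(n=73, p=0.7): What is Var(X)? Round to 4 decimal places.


Var = n*p*(1-p) = 73 * 0.7 * 0.3 = 15.33

15.3300


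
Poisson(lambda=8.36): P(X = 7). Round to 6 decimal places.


P = e^(-lam) * lam^k / k!
e^(-8.36) ≈ 0.0002340443
lam^k = 8.36^7 ≈ 2853934.109485
k! = 7! = 5040
P = 0.0002340443 * 2853934.109485 / 5040 ≈ 0.132529

0.132529


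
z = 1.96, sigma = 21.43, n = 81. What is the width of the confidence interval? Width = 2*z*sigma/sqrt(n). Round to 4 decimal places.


width = 2*z*sigma/sqrt(n)
2*z*sigma = 2 * 1.96 * 21.43 = 84.0056
sqrt(81) = 9
width = 84.0056 / 9 ≈ 9.333956

9.3340


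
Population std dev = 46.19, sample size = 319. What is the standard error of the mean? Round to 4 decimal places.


SE = sigma / sqrt(n)
sqrt(319) ≈ 17.860571
SE = 46.19 / 17.860571 ≈ 2.586144

2.5861


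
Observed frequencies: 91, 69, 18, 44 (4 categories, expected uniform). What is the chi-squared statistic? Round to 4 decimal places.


chi2 = sum((O-E)^2/E), E = total/4
total = 222, E = 222/4 = 55.5
(91 - 55.5)^2 / 55.5 = 1260.25 / 55.5 = 5041/222 ≈ 22.707207
(69 - 55.5)^2 / 55.5 = 182.25 / 55.5 = 243/74 ≈ 3.283784
(18 - 55.5)^2 / 55.5 = 1406.25 / 55.5 = 1875/74 ≈ 25.337838
(44 - 55.5)^2 / 55.5 = 132.25 / 55.5 = 529/222 ≈ 2.382883
chi2 = 5962/111 ≈ 53.711712

53.7117


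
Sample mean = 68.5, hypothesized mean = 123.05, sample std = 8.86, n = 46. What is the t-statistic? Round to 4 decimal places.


t = (xbar - mu0) / (s/sqrt(n))
xbar - mu0 = 68.5 - 123.05 = -54.55
sqrt(46) ≈ 6.78232998
s/sqrt(n) = 8.86 / 6.78232998 ≈ 1.30633573
t = -54.55 / 1.30633573 ≈ -41.758025

-41.7580


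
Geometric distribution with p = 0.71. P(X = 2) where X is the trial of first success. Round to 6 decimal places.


P = (1-p)^(k-1) * p
(1-p)^(k-1) = 0.29^1 = 0.29
P = 0.29 * 0.71 = 0.2059

0.205900


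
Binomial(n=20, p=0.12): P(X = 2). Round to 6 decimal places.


P = C(n,k) * p^k * (1-p)^(n-k)
C(20,2) = 190
p^k = 0.12^2 = 0.0144
(1-p)^(n-k) = 0.88^18 ≈ 0.1001586
P = 190 * 0.0144 * 0.1001586 ≈ 0.274034

0.274034


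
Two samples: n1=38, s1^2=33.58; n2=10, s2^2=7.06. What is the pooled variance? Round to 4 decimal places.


sp^2 = ((n1-1)*s1^2 + (n2-1)*s2^2)/(n1+n2-2)
(n1-1)*s1^2 = 37 * 33.58 = 1242.46
(n2-1)*s2^2 = 9 * 7.06 = 63.54
numerator = 1242.46 + 63.54 = 1306
n1+n2-2 = 46
sp^2 = 1306 / 46 = 653/23 ≈ 28.391304

28.3913


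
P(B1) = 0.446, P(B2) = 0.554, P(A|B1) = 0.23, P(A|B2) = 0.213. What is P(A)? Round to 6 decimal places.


P(A) = P(A|B1)*P(B1) + P(A|B2)*P(B2)
P(A|B1)*P(B1) = 0.23 * 0.446 = 0.10258
P(A|B2)*P(B2) = 0.213 * 0.554 = 0.118002
P(A) = 0.10258 + 0.118002 = 0.220582

0.220582


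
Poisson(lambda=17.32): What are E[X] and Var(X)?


E[X] = Var(X) = lambda = 17.32

17.32, 17.32


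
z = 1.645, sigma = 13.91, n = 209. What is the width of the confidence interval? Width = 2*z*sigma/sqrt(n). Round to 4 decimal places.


width = 2*z*sigma/sqrt(n)
2*z*sigma = 2 * 1.645 * 13.91 = 45.7639
sqrt(209) ≈ 14.456832
width = 45.7639 / 14.456832 ≈ 3.165555

3.1656


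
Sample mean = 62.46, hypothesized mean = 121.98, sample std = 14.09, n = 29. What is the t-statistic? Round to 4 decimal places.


t = (xbar - mu0) / (s/sqrt(n))
xbar - mu0 = 62.46 - 121.98 = -59.52
sqrt(29) ≈ 5.38516481
s/sqrt(n) = 14.09 / 5.38516481 ≈ 2.61644731
t = -59.52 / 2.61644731 ≈ -22.748404

-22.7484


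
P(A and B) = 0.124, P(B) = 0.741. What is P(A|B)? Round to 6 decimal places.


P(A|B) = P(A and B) / P(B) = 0.124 / 0.741 = 124/741 ≈ 0.16734143

0.167341


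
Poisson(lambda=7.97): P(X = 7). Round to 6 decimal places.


P = e^(-lam) * lam^k / k!
e^(-7.97) ≈ 0.0003456790
lam^k = 7.97^7 ≈ 2042717.218963
k! = 7! = 5040
P = 0.0003456790 * 2042717.218963 / 5040 ≈ 0.140104

0.140104


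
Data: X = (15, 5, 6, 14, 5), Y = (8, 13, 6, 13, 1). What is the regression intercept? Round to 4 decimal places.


a = ybar - b*xbar, where b = sum((xi-xbar)(yi-ybar)) / sum((xi-xbar)^2)
n = 5, xbar = 45/5 = 9, ybar = 41/5 = 8.2
Sxy = sum((xi-xbar)(yi-ybar)) = 39
Sxx = sum((xi-xbar)^2) = 102
b = Sxy / Sxx = 13/34 ≈ 0.382353
a = 8.2 - 0.382353 * 9 = 809/170 ≈ 4.758824

4.7588


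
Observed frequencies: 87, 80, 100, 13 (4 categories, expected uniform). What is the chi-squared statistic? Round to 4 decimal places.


chi2 = sum((O-E)^2/E), E = total/4
total = 280, E = 280/4 = 70
(87 - 70)^2 / 70 = 289 / 70 = 289/70 ≈ 4.128571
(80 - 70)^2 / 70 = 100 / 70 = 10/7 ≈ 1.428571
(100 - 70)^2 / 70 = 900 / 70 = 90/7 ≈ 12.857143
(13 - 70)^2 / 70 = 3249 / 70 = 3249/70 ≈ 46.414286
chi2 = 2269/35 ≈ 64.828571

64.8286


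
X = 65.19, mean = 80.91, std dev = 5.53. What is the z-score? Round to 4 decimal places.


z = (X - mu) / sigma
X - mu = 65.19 - 80.91 = -15.72
z = -15.72 / 5.53 = -1572/553 ≈ -2.842676

-2.8427


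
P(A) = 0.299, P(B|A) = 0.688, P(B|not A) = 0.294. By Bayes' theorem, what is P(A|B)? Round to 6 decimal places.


P(A|B) = P(B|A)*P(A) / P(B), P(B) = P(B|A)*P(A) + P(B|not A)*P(not A)
P(B|A)*P(A) = 0.688 * 0.299 = 0.205712
P(B|not A)*P(not A) = 0.294 * 0.701 = 0.206094
P(B) = 0.205712 + 0.206094 = 0.411806
P(A|B) = 0.205712 / 0.411806 ≈ 0.49953619

0.499536


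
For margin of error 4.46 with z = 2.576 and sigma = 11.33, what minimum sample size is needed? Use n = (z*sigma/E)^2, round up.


z*sigma/E = 2.576 * 11.33 / 4.46 ≈ 6.543964
(z*sigma/E)^2 ≈ 42.823466
round up: n = 43

43


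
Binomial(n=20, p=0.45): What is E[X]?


E[X] = n*p = 20 * 0.45 = 9

9


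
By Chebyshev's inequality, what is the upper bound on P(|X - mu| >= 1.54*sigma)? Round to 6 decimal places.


P <= 1/k^2
k^2 = 1.54^2 = 2.3716
1/k^2 = 1 / 2.3716 = 2500/5929 ≈ 0.42165627

0.421656


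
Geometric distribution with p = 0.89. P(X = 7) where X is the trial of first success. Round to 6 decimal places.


P = (1-p)^(k-1) * p
(1-p)^(k-1) = 0.11^6 = 0.000001771561
P = 0.000001771561 * 0.89 ≈ 0.000001576689

0.000002


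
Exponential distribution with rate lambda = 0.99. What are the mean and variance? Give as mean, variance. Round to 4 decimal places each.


mean = 1/lam, var = 1/lam^2
mean = 1 / 0.99 = 100/99 ≈ 1.010101
lam^2 = 0.99^2 = 0.9801
var = 1 / 0.9801 = 10000/9801 ≈ 1.020304

1.0101, 1.0203


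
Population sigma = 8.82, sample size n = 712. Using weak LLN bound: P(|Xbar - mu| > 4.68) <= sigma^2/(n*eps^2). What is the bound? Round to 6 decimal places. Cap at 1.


bound = min(1, sigma^2/(n*eps^2))
sigma^2 = 8.82^2 = 77.7924
n*eps^2 = 712 * 4.68^2 = 712 * 21.9024 = 15594.5088
sigma^2/(n*eps^2) = 77.7924 / 15594.5088 ≈ 0.00498845

0.004988


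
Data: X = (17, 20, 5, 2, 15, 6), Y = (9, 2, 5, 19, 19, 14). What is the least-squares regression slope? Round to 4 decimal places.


b = sum((xi-xbar)(yi-ybar)) / sum((xi-xbar)^2)
n = 6, xbar = 65/6 ≈ 10.833333, ybar = 68/6 = 34/3 ≈ 11.333333
Sxy = sum((xi-xbar)(yi-ybar)) = -335/3 ≈ -111.666667
Sxx = sum((xi-xbar)^2) = 1649/6 ≈ 274.833333
b = Sxy / Sxx = -670/1649 ≈ -0.406307

-0.4063


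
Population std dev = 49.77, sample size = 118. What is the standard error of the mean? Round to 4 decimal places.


SE = sigma / sqrt(n)
sqrt(118) ≈ 10.862780
SE = 49.77 / 10.862780 ≈ 4.581700

4.5817


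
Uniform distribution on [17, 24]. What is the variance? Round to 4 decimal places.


Var = (b-a)^2 / 12
(b-a)^2 = (24 - 17)^2 = 49
Var = 49/12 ≈ 4.083333

4.0833


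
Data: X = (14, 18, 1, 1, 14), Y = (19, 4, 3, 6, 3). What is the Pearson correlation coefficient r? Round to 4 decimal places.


r = sum((xi-xbar)(yi-ybar)) / sqrt(sum((xi-xbar)^2) * sum((yi-ybar)^2))
n = 5, xbar = 48/5 = 9.6, ybar = 35/5 = 7
Sxy = sum((xi-xbar)(yi-ybar)) = 53
Sxx = sum((xi-xbar)^2) = 257.2
Syy = sum((yi-ybar)^2) = 186
sqrt(Sxx*Syy) ≈ 218.721741
r = Sxy / sqrt(Sxx*Syy) = 53 / 218.721741 ≈ 0.242317

0.2423


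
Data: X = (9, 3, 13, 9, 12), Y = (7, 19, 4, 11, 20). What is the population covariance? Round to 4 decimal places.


Cov = (1/n)*sum((xi-xbar)(yi-ybar))
n = 5, xbar = 46/5 = 9.2, ybar = 61/5 = 12.2
sum((xi-xbar)(yi-ybar)) = -50.2
Cov = -50.2 / 5 = -10.04

-10.0400


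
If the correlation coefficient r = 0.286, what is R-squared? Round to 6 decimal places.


R^2 = r^2 = (0.286)^2 = 0.081796

0.081796


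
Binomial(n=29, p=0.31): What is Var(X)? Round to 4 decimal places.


Var = n*p*(1-p) = 29 * 0.31 * 0.69 = 6.2031

6.2031


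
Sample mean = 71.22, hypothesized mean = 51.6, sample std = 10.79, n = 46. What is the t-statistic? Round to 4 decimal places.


t = (xbar - mu0) / (s/sqrt(n))
xbar - mu0 = 71.22 - 51.6 = 19.62
sqrt(46) ≈ 6.78232998
s/sqrt(n) = 10.79 / 6.78232998 ≈ 1.59089871
t = 19.62 / 1.59089871 ≈ 12.332652

12.3327


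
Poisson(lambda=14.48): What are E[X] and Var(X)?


E[X] = Var(X) = lambda = 14.48

14.48, 14.48


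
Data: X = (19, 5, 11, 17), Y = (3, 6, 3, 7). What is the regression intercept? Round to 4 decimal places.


a = ybar - b*xbar, where b = sum((xi-xbar)(yi-ybar)) / sum((xi-xbar)^2)
n = 4, xbar = 52/4 = 13, ybar = 19/4 = 4.75
Sxy = sum((xi-xbar)(yi-ybar)) = -8
Sxx = sum((xi-xbar)^2) = 120
b = Sxy / Sxx = -1/15 ≈ -0.066667
a = 4.75 - (-0.066667) * 13 = 337/60 ≈ 5.616667

5.6167


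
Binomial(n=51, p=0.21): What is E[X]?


E[X] = n*p = 51 * 0.21 = 10.71

10.71


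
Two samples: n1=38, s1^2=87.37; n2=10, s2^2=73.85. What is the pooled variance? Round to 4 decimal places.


sp^2 = ((n1-1)*s1^2 + (n2-1)*s2^2)/(n1+n2-2)
(n1-1)*s1^2 = 37 * 87.37 = 3232.69
(n2-1)*s2^2 = 9 * 73.85 = 664.65
numerator = 3232.69 + 664.65 = 3897.34
n1+n2-2 = 46
sp^2 = 3897.34 / 46 = 194867/2300 ≈ 84.724783

84.7248


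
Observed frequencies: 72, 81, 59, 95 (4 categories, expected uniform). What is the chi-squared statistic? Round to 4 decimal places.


chi2 = sum((O-E)^2/E), E = total/4
total = 307, E = 307/4 = 76.75
(72 - 76.75)^2 / 76.75 = 22.5625 / 76.75 = 361/1228 ≈ 0.293974
(81 - 76.75)^2 / 76.75 = 18.0625 / 76.75 = 289/1228 ≈ 0.235342
(59 - 76.75)^2 / 76.75 = 315.0625 / 76.75 = 5041/1228 ≈ 4.105049
(95 - 76.75)^2 / 76.75 = 333.0625 / 76.75 = 5329/1228 ≈ 4.339577
chi2 = 2755/307 ≈ 8.973941

8.9739


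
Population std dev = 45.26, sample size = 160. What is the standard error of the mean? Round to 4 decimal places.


SE = sigma / sqrt(n)
sqrt(160) ≈ 12.649111
SE = 45.26 / 12.649111 ≈ 3.578117

3.5781


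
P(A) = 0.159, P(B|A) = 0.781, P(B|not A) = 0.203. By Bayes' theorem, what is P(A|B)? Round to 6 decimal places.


P(A|B) = P(B|A)*P(A) / P(B), P(B) = P(B|A)*P(A) + P(B|not A)*P(not A)
P(B|A)*P(A) = 0.781 * 0.159 = 0.124179
P(B|not A)*P(not A) = 0.203 * 0.841 = 0.170723
P(B) = 0.124179 + 0.170723 = 0.294902
P(A|B) = 0.124179 / 0.294902 ≈ 0.42108565

0.421086


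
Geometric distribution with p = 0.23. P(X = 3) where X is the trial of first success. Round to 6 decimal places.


P = (1-p)^(k-1) * p
(1-p)^(k-1) = 0.77^2 = 0.5929
P = 0.5929 * 0.23 = 0.136367

0.136367


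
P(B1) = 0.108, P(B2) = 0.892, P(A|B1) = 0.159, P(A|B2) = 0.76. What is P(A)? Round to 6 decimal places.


P(A) = P(A|B1)*P(B1) + P(A|B2)*P(B2)
P(A|B1)*P(B1) = 0.159 * 0.108 = 0.017172
P(A|B2)*P(B2) = 0.76 * 0.892 = 0.67792
P(A) = 0.017172 + 0.67792 = 0.695092

0.695092


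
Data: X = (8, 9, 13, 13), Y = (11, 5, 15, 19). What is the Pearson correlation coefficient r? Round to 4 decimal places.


r = sum((xi-xbar)(yi-ybar)) / sqrt(sum((xi-xbar)^2) * sum((yi-ybar)^2))
n = 4, xbar = 43/4 = 10.75, ybar = 50/4 = 12.5
Sxy = sum((xi-xbar)(yi-ybar)) = 37.5
Sxx = sum((xi-xbar)^2) = 20.75
Syy = sum((yi-ybar)^2) = 107
sqrt(Sxx*Syy) ≈ 47.119529
r = Sxy / sqrt(Sxx*Syy) = 37.5 / 47.119529 ≈ 0.795848

0.7958


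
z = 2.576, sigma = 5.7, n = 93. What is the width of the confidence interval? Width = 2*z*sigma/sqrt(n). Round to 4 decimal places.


width = 2*z*sigma/sqrt(n)
2*z*sigma = 2 * 2.576 * 5.7 = 29.3664
sqrt(93) ≈ 9.643651
width = 29.3664 / 9.643651 ≈ 3.045154

3.0452


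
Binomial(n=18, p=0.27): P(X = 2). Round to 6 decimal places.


P = C(n,k) * p^k * (1-p)^(n-k)
C(18,2) = 153
p^k = 0.27^2 = 0.0729
(1-p)^(n-k) = 0.73^16 ≈ 0.006503779
P = 153 * 0.0729 * 0.006503779 ≈ 0.072541

0.072541


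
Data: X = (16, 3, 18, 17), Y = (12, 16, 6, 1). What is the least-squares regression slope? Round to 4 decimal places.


b = sum((xi-xbar)(yi-ybar)) / sum((xi-xbar)^2)
n = 4, xbar = 54/4 = 13.5, ybar = 35/4 = 8.75
Sxy = sum((xi-xbar)(yi-ybar)) = -107.5
Sxx = sum((xi-xbar)^2) = 149
b = Sxy / Sxx = -215/298 ≈ -0.721477

-0.7215


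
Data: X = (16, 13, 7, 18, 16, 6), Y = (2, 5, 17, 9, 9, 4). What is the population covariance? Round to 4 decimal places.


Cov = (1/n)*sum((xi-xbar)(yi-ybar))
n = 6, xbar = 76/6 = 38/3 ≈ 12.666667, ybar = 46/6 = 23/3 ≈ 7.666667
sum((xi-xbar)(yi-ybar)) = -110/3 ≈ -36.666667
Cov = -36.666667 / 6 = -55/9 ≈ -6.111111

-6.1111


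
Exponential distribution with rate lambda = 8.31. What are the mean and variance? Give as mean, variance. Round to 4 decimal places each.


mean = 1/lam, var = 1/lam^2
mean = 1 / 8.31 = 100/831 ≈ 0.120337
lam^2 = 8.31^2 = 69.0561
var = 1 / 69.0561 ≈ 0.014481

0.1203, 0.0145


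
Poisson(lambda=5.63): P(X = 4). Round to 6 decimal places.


P = e^(-lam) * lam^k / k!
e^(-5.63) ≈ 0.003588575
lam^k = 5.63^4 ≈ 1004.693470
k! = 4! = 24
P = 0.003588575 * 1004.693470 / 24 ≈ 0.150226

0.150226


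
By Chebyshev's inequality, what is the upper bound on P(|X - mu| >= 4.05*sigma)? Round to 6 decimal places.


P <= 1/k^2
k^2 = 4.05^2 = 16.4025
1/k^2 = 1 / 16.4025 = 400/6561 ≈ 0.06096632

0.060966


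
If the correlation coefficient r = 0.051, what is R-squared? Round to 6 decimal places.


R^2 = r^2 = (0.051)^2 = 0.002601

0.002601


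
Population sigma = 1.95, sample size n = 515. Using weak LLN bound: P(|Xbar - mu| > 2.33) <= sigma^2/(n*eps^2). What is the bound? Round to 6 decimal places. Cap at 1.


bound = min(1, sigma^2/(n*eps^2))
sigma^2 = 1.95^2 = 3.8025
n*eps^2 = 515 * 2.33^2 = 515 * 5.4289 = 2795.8835
sigma^2/(n*eps^2) = 3.8025 / 2795.8835 ≈ 0.00136004

0.001360


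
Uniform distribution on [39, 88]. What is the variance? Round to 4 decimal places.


Var = (b-a)^2 / 12
(b-a)^2 = (88 - 39)^2 = 2401
Var = 2401/12 ≈ 200.083333

200.0833


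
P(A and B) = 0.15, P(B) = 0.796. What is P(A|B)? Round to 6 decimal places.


P(A|B) = P(A and B) / P(B) = 0.15 / 0.796 = 75/398 ≈ 0.18844221

0.188442


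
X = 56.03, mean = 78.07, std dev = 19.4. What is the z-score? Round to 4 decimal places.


z = (X - mu) / sigma
X - mu = 56.03 - 78.07 = -22.04
z = -22.04 / 19.4 = -551/485 ≈ -1.136082

-1.1361


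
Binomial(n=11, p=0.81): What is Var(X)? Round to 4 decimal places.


Var = n*p*(1-p) = 11 * 0.81 * 0.19 = 1.6929

1.6929


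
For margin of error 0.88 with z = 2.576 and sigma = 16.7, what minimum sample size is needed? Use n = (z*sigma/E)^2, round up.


z*sigma/E = 2.576 * 16.7 / 0.88 = 26887/550 ≈ 48.885455
(z*sigma/E)^2 ≈ 2389.787666
round up: n = 2390

2390


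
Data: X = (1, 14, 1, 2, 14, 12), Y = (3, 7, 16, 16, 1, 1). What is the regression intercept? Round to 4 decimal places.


a = ybar - b*xbar, where b = sum((xi-xbar)(yi-ybar)) / sum((xi-xbar)^2)
n = 6, xbar = 44/6 = 22/3 ≈ 7.333333, ybar = 44/6 = 22/3 ≈ 7.333333
Sxy = sum((xi-xbar)(yi-ybar)) = -443/3 ≈ -147.666667
Sxx = sum((xi-xbar)^2) = 658/3 ≈ 219.333333
b = Sxy / Sxx = -443/658 ≈ -0.673252
a = 7.333333 - (-0.673252) * 7.333333 = 4037/329 ≈ 12.270517

12.2705


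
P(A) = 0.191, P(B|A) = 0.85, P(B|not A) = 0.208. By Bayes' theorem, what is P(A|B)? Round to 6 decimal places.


P(A|B) = P(B|A)*P(A) / P(B), P(B) = P(B|A)*P(A) + P(B|not A)*P(not A)
P(B|A)*P(A) = 0.85 * 0.191 = 0.16235
P(B|not A)*P(not A) = 0.208 * 0.809 = 0.168272
P(B) = 0.16235 + 0.168272 = 0.330622
P(A|B) = 0.16235 / 0.330622 ≈ 0.49104415

0.491044


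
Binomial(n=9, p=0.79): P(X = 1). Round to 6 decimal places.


P = C(n,k) * p^k * (1-p)^(n-k)
C(9,1) = 9
p^k = 0.79^1 = 0.79
(1-p)^(n-k) = 0.21^8 ≈ 0.000003782286
P = 9 * 0.79 * 0.000003782286 ≈ 0.000027

0.000027


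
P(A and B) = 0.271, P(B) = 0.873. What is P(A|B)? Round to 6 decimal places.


P(A|B) = P(A and B) / P(B) = 0.271 / 0.873 = 271/873 ≈ 0.31042383

0.310424


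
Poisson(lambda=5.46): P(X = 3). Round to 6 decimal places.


P = e^(-lam) * lam^k / k!
e^(-5.46) ≈ 0.004253556
lam^k = 5.46^3 = 162.771336
k! = 3! = 6
P = 0.004253556 * 162.771336 / 6 ≈ 0.115393

0.115393


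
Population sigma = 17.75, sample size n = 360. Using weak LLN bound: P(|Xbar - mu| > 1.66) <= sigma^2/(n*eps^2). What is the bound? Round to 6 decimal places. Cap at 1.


bound = min(1, sigma^2/(n*eps^2))
sigma^2 = 17.75^2 = 315.0625
n*eps^2 = 360 * 1.66^2 = 360 * 2.7556 = 992.016
sigma^2/(n*eps^2) = 315.0625 / 992.016 ≈ 0.31759820

0.317598


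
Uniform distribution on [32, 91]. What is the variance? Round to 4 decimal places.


Var = (b-a)^2 / 12
(b-a)^2 = (91 - 32)^2 = 3481
Var = 3481/12 ≈ 290.083333

290.0833


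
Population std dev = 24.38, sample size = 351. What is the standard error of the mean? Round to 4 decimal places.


SE = sigma / sqrt(n)
sqrt(351) ≈ 18.734994
SE = 24.38 / 18.734994 ≈ 1.301308

1.3013


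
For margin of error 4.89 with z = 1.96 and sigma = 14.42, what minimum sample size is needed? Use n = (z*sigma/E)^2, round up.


z*sigma/E = 1.96 * 14.42 / 4.89 ≈ 5.779796
(z*sigma/E)^2 ≈ 33.406036
round up: n = 34

34
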